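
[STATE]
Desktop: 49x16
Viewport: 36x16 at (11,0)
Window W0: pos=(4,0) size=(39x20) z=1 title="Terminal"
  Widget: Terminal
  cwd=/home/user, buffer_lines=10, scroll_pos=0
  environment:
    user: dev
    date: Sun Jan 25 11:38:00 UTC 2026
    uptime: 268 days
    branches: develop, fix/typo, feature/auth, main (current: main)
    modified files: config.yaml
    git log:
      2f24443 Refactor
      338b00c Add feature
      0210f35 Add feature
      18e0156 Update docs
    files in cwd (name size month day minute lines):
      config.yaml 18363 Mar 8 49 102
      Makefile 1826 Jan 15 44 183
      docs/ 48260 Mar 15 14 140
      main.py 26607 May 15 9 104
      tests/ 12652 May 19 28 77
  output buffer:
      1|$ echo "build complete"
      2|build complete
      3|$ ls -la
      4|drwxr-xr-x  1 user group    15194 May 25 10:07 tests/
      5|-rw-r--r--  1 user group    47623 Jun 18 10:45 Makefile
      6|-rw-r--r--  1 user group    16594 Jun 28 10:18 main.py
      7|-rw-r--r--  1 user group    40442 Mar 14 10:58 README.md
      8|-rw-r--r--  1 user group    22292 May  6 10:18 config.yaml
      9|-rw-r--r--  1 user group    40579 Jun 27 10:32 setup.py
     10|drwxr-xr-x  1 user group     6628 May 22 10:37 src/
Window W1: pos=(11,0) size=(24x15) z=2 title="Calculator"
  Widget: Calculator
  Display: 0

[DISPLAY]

┏━━━━━━━━━━━━━━━━━━━━━━┓━━━━━━━┓    
┃ Calculator           ┃       ┃    
┠──────────────────────┨───────┨    
┃                     0┃       ┃    
┃┌───┬───┬───┬───┐     ┃       ┃    
┃│ 7 │ 8 │ 9 │ ÷ │     ┃       ┃    
┃├───┼───┼───┼───┤     ┃194 May┃    
┃│ 4 │ 5 │ 6 │ × │     ┃623 Jun┃    
┃├───┼───┼───┼───┤     ┃594 Jun┃    
┃│ 1 │ 2 │ 3 │ - │     ┃442 Mar┃    
┃├───┼───┼───┼───┤     ┃292 May┃    
┃│ 0 │ . │ = │ + │     ┃579 Jun┃    
┃├───┼───┼───┼───┤     ┃628 May┃    
┃│ C │ MC│ MR│ M+│     ┃       ┃    
┗━━━━━━━━━━━━━━━━━━━━━━┛       ┃    
                               ┃    


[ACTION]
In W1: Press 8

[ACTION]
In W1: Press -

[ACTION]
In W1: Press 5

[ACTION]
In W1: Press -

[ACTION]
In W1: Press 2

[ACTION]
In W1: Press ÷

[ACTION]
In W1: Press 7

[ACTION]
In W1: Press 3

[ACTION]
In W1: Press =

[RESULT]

┏━━━━━━━━━━━━━━━━━━━━━━┓━━━━━━━┓    
┃ Calculator           ┃       ┃    
┠──────────────────────┨───────┨    
┃         0.01369863014┃       ┃    
┃┌───┬───┬───┬───┐     ┃       ┃    
┃│ 7 │ 8 │ 9 │ ÷ │     ┃       ┃    
┃├───┼───┼───┼───┤     ┃194 May┃    
┃│ 4 │ 5 │ 6 │ × │     ┃623 Jun┃    
┃├───┼───┼───┼───┤     ┃594 Jun┃    
┃│ 1 │ 2 │ 3 │ - │     ┃442 Mar┃    
┃├───┼───┼───┼───┤     ┃292 May┃    
┃│ 0 │ . │ = │ + │     ┃579 Jun┃    
┃├───┼───┼───┼───┤     ┃628 May┃    
┃│ C │ MC│ MR│ M+│     ┃       ┃    
┗━━━━━━━━━━━━━━━━━━━━━━┛       ┃    
                               ┃    


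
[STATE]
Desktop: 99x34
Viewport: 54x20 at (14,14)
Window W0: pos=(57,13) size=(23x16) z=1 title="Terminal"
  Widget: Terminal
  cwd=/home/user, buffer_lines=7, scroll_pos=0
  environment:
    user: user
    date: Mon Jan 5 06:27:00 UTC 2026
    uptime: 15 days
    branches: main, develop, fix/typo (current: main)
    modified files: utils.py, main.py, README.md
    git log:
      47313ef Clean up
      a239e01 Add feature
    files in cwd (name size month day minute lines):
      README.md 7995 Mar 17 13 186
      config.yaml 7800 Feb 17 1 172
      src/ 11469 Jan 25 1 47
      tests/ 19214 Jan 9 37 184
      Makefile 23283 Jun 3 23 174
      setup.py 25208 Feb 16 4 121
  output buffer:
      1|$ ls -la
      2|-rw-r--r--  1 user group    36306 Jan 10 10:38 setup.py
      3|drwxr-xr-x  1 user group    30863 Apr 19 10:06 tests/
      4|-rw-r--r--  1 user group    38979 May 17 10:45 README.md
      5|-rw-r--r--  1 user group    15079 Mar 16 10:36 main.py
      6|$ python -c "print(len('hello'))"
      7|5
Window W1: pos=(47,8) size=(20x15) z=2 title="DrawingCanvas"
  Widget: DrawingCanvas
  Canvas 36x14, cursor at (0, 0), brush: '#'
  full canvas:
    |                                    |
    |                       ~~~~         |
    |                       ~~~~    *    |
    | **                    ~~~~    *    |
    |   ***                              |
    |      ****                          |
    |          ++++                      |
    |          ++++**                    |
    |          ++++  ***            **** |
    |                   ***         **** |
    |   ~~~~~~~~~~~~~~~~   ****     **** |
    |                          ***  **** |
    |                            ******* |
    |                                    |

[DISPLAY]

                                 ┃ **               ┃ 
                                 ┃   ***            ┃─
                                 ┃      ****        ┃ 
                                 ┃          ++++    ┃-
                                 ┃          ++++**  ┃x
                                 ┃          ++++  **┃-
                                 ┃                  ┃-
                                 ┃   ~~~~~~~~~~~~~~~┃-
                                 ┗━━━━━━━━━━━━━━━━━━┛ 
                                           ┃$ █       
                                           ┃          
                                           ┃          
                                           ┃          
                                           ┃          
                                           ┗━━━━━━━━━━
                                                      
                                                      
                                                      
                                                      
                                                      


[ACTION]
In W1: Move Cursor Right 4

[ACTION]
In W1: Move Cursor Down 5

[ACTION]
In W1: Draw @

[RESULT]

                                 ┃ **               ┃ 
                                 ┃   ***            ┃─
                                 ┃    @ ****        ┃ 
                                 ┃          ++++    ┃-
                                 ┃          ++++**  ┃x
                                 ┃          ++++  **┃-
                                 ┃                  ┃-
                                 ┃   ~~~~~~~~~~~~~~~┃-
                                 ┗━━━━━━━━━━━━━━━━━━┛ 
                                           ┃$ █       
                                           ┃          
                                           ┃          
                                           ┃          
                                           ┃          
                                           ┗━━━━━━━━━━
                                                      
                                                      
                                                      
                                                      
                                                      


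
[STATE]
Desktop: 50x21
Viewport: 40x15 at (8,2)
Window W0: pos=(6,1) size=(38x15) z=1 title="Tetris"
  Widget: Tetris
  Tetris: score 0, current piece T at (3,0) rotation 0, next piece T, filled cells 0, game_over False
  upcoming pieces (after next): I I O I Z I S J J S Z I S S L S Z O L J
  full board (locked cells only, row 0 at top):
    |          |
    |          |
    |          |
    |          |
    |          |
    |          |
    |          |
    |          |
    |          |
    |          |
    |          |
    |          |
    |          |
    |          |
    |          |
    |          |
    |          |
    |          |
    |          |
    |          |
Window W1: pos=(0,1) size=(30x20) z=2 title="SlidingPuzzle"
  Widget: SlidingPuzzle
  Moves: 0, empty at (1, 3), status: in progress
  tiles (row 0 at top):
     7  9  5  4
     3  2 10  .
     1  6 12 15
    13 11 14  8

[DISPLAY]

gPuzzle              ┃             ┃    
─────────────────────┨─────────────┨    
───┬────┬────┐       ┃             ┃    
 9 │  5 │  4 │       ┃             ┃    
───┼────┼────┤       ┃             ┃    
 2 │ 10 │    │       ┃             ┃    
───┼────┼────┤       ┃             ┃    
 6 │ 12 │ 15 │       ┃             ┃    
───┼────┼────┤       ┃             ┃    
11 │ 14 │  8 │       ┃             ┃    
───┴────┴────┘       ┃             ┃    
0                    ┃             ┃    
                     ┃             ┃    
                     ┃━━━━━━━━━━━━━┛    
                     ┃                  


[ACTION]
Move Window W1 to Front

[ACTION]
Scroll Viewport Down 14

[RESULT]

───┼────┼────┤       ┃             ┃    
 2 │ 10 │    │       ┃             ┃    
───┼────┼────┤       ┃             ┃    
 6 │ 12 │ 15 │       ┃             ┃    
───┼────┼────┤       ┃             ┃    
11 │ 14 │  8 │       ┃             ┃    
───┴────┴────┘       ┃             ┃    
0                    ┃             ┃    
                     ┃             ┃    
                     ┃━━━━━━━━━━━━━┛    
                     ┃                  
                     ┃                  
                     ┃                  
                     ┃                  
━━━━━━━━━━━━━━━━━━━━━┛                  


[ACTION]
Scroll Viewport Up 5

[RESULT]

━━━━━━━━━━━━━━━━━━━━━┓━━━━━━━━━━━━━┓    
gPuzzle              ┃             ┃    
─────────────────────┨─────────────┨    
───┬────┬────┐       ┃             ┃    
 9 │  5 │  4 │       ┃             ┃    
───┼────┼────┤       ┃             ┃    
 2 │ 10 │    │       ┃             ┃    
───┼────┼────┤       ┃             ┃    
 6 │ 12 │ 15 │       ┃             ┃    
───┼────┼────┤       ┃             ┃    
11 │ 14 │  8 │       ┃             ┃    
───┴────┴────┘       ┃             ┃    
0                    ┃             ┃    
                     ┃             ┃    
                     ┃━━━━━━━━━━━━━┛    


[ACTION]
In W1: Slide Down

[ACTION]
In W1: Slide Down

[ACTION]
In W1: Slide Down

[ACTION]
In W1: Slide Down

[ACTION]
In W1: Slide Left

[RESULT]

━━━━━━━━━━━━━━━━━━━━━┓━━━━━━━━━━━━━┓    
gPuzzle              ┃             ┃    
─────────────────────┨─────────────┨    
───┬────┬────┐       ┃             ┃    
 9 │  5 │    │       ┃             ┃    
───┼────┼────┤       ┃             ┃    
 2 │ 10 │  4 │       ┃             ┃    
───┼────┼────┤       ┃             ┃    
 6 │ 12 │ 15 │       ┃             ┃    
───┼────┼────┤       ┃             ┃    
11 │ 14 │  8 │       ┃             ┃    
───┴────┴────┘       ┃             ┃    
1                    ┃             ┃    
                     ┃             ┃    
                     ┃━━━━━━━━━━━━━┛    


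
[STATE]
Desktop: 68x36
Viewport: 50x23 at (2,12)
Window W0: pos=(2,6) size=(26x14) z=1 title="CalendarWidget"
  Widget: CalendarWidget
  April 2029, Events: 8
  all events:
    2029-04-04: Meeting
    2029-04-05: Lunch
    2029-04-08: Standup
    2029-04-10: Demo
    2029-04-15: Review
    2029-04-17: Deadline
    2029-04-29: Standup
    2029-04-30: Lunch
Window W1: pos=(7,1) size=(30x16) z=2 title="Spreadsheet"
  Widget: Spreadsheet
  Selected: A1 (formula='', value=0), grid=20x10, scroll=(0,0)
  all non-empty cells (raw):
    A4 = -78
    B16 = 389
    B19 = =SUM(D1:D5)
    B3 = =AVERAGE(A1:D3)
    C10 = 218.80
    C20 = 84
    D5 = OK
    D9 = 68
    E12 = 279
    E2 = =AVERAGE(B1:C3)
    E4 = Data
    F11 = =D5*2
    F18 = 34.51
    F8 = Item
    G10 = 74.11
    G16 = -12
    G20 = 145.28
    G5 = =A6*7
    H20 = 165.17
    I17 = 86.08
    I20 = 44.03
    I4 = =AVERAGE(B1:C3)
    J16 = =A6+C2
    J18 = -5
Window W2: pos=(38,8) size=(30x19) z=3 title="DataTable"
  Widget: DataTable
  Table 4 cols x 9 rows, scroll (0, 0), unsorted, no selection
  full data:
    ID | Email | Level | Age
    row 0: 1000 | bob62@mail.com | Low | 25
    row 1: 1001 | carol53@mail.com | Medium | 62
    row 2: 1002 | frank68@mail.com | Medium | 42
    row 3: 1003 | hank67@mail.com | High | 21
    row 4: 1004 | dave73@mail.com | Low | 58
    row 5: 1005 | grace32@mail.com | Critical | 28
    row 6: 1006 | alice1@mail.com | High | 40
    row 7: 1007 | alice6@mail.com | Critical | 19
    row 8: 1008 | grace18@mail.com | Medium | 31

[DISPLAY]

┃ 2  ┃  6        0       0       0┃ ┃────┼────────
┃ 9 1┃  7        0       0       0┃ ┃1000│bob62@ma
┃16 1┃  8        0       0       0┃ ┃1001│carol53@
┃23 2┃  9        0       0       0┃ ┃1002│frank68@
┃30* ┗━━━━━━━━━━━━━━━━━━━━━━━━━━━━┛ ┃1003│hank67@m
┃                        ┃          ┃1004│dave73@m
┃                        ┃          ┃1005│grace32@
┗━━━━━━━━━━━━━━━━━━━━━━━━┛          ┃1006│alice1@m
                                    ┃1007│alice6@m
                                    ┃1008│grace18@
                                    ┃             
                                    ┃             
                                    ┃             
                                    ┃             
                                    ┗━━━━━━━━━━━━━
                                                  
                                                  
                                                  
                                                  
                                                  
                                                  
                                                  
                                                  


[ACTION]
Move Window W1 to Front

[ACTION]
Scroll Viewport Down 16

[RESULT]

┃ 9 1┃  7        0       0       0┃ ┃1000│bob62@ma
┃16 1┃  8        0       0       0┃ ┃1001│carol53@
┃23 2┃  9        0       0       0┃ ┃1002│frank68@
┃30* ┗━━━━━━━━━━━━━━━━━━━━━━━━━━━━┛ ┃1003│hank67@m
┃                        ┃          ┃1004│dave73@m
┃                        ┃          ┃1005│grace32@
┗━━━━━━━━━━━━━━━━━━━━━━━━┛          ┃1006│alice1@m
                                    ┃1007│alice6@m
                                    ┃1008│grace18@
                                    ┃             
                                    ┃             
                                    ┃             
                                    ┃             
                                    ┗━━━━━━━━━━━━━
                                                  
                                                  
                                                  
                                                  
                                                  
                                                  
                                                  
                                                  
                                                  


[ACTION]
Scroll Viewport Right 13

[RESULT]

    0       0       0┃ ┃1000│bob62@mail.com  │Low 
    0       0       0┃ ┃1001│carol53@mail.com│Medi
    0       0       0┃ ┃1002│frank68@mail.com│Medi
━━━━━━━━━━━━━━━━━━━━━┛ ┃1003│hank67@mail.com │High
            ┃          ┃1004│dave73@mail.com │Low 
            ┃          ┃1005│grace32@mail.com│Crit
━━━━━━━━━━━━┛          ┃1006│alice1@mail.com │High
                       ┃1007│alice6@mail.com │Crit
                       ┃1008│grace18@mail.com│Medi
                       ┃                          
                       ┃                          
                       ┃                          
                       ┃                          
                       ┗━━━━━━━━━━━━━━━━━━━━━━━━━━
                                                  
                                                  
                                                  
                                                  
                                                  
                                                  
                                                  
                                                  
                                                  


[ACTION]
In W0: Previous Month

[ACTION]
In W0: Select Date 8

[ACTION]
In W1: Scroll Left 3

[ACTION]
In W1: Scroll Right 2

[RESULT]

    0       0       0┃ ┃1000│bob62@mail.com  │Low 
    0       0       0┃ ┃1001│carol53@mail.com│Medi
    0      68       0┃ ┃1002│frank68@mail.com│Medi
━━━━━━━━━━━━━━━━━━━━━┛ ┃1003│hank67@mail.com │High
            ┃          ┃1004│dave73@mail.com │Low 
            ┃          ┃1005│grace32@mail.com│Crit
━━━━━━━━━━━━┛          ┃1006│alice1@mail.com │High
                       ┃1007│alice6@mail.com │Crit
                       ┃1008│grace18@mail.com│Medi
                       ┃                          
                       ┃                          
                       ┃                          
                       ┃                          
                       ┗━━━━━━━━━━━━━━━━━━━━━━━━━━
                                                  
                                                  
                                                  
                                                  
                                                  
                                                  
                                                  
                                                  
                                                  


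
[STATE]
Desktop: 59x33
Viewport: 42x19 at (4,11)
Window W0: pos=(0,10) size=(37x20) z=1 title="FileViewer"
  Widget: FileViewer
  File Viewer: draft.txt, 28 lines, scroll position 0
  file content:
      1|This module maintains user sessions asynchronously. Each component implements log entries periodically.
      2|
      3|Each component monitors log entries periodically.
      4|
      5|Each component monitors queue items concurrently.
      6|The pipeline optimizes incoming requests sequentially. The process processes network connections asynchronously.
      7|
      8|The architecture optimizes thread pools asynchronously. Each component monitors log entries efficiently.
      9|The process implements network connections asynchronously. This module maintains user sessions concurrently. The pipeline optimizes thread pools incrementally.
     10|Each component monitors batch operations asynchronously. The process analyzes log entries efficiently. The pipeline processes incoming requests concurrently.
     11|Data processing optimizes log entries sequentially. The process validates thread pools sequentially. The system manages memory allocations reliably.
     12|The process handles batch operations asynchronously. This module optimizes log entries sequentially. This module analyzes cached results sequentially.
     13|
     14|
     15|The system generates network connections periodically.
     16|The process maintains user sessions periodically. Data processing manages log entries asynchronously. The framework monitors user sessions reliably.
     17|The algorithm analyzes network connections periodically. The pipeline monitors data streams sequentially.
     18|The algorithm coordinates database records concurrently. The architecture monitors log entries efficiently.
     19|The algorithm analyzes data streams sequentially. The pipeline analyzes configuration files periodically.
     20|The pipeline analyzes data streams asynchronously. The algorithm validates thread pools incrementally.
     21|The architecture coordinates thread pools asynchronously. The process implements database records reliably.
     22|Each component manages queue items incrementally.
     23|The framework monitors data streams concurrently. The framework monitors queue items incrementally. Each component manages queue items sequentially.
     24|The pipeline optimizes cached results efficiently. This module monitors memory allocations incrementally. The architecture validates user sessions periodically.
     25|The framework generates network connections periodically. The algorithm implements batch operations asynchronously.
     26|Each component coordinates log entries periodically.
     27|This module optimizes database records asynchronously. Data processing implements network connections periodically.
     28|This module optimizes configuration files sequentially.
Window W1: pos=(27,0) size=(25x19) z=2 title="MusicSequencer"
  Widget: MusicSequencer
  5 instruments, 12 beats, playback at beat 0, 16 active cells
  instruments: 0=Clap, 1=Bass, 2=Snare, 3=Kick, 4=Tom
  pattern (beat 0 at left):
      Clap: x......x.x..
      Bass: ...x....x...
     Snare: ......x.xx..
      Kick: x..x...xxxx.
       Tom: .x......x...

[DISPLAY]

leViewer               ┃                  
───────────────────────┃                  
s module maintains user┃                  
                       ┃                  
h component monitors lo┃                  
                       ┃                  
h component monitors qu┃                  
 pipeline optimizes inc┗━━━━━━━━━━━━━━━━━━
                               ░┃         
 architecture optimizes thread ░┃         
 process implements network con░┃         
h component monitors batch oper░┃         
a processing optimizes log entr░┃         
 process handles batch operatio░┃         
                               ░┃         
                               ░┃         
 system generates network conne░┃         
 process maintains user session▼┃         
━━━━━━━━━━━━━━━━━━━━━━━━━━━━━━━━┛         


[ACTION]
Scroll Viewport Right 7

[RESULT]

r               ┃                       ┃ 
────────────────┃                       ┃ 
e maintains user┃                       ┃ 
                ┃                       ┃ 
nent monitors lo┃                       ┃ 
                ┃                       ┃ 
nent monitors qu┃                       ┃ 
ne optimizes inc┗━━━━━━━━━━━━━━━━━━━━━━━┛ 
                        ░┃                
ecture optimizes thread ░┃                
s implements network con░┃                
nent monitors batch oper░┃                
ssing optimizes log entr░┃                
s handles batch operatio░┃                
                        ░┃                
                        ░┃                
 generates network conne░┃                
s maintains user session▼┃                
━━━━━━━━━━━━━━━━━━━━━━━━━┛                


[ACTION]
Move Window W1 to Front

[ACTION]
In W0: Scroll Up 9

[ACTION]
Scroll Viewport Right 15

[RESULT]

          ┃                       ┃       
──────────┃                       ┃       
tains user┃                       ┃       
          ┃                       ┃       
onitors lo┃                       ┃       
          ┃                       ┃       
onitors qu┃                       ┃       
imizes inc┗━━━━━━━━━━━━━━━━━━━━━━━┛       
                  ░┃                      
 optimizes thread ░┃                      
ements network con░┃                      
onitors batch oper░┃                      
optimizes log entr░┃                      
les batch operatio░┃                      
                  ░┃                      
                  ░┃                      
ates network conne░┃                      
tains user session▼┃                      
━━━━━━━━━━━━━━━━━━━┛                      


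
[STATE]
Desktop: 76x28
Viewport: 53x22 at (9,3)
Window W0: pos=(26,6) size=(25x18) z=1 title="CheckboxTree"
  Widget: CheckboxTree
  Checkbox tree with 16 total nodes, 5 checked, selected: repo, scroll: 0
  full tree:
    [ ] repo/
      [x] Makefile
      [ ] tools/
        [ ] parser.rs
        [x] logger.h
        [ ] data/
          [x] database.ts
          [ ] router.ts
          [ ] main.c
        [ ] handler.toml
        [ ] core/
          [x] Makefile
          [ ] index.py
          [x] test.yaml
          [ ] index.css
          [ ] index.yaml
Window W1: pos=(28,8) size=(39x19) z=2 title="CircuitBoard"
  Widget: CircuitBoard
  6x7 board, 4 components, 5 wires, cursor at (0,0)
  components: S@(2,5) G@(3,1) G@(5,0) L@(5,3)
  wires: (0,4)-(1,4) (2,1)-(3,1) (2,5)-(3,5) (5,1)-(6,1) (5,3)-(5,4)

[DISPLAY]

                                                     
                                                     
                                                     
                 ┏━━━━━━━━━━━━━━━━━━━━━━━┓           
                 ┃ CheckboxTree          ┃           
                 ┠─┏━━━━━━━━━━━━━━━━━━━━━━━━━━━━━━━━━
                 ┃>┃ CircuitBoard                    
                 ┃ ┠─────────────────────────────────
                 ┃ ┃   0 1 2 3 4 5                   
                 ┃ ┃0  [.]              ·            
                 ┃ ┃                    │            
                 ┃ ┃1                   ·            
                 ┃ ┃                                 
                 ┃ ┃2       ·               S        
                 ┃ ┃        │               │        
                 ┃ ┃3       G               ·        
                 ┃ ┃                                 
                 ┃ ┃4                                
                 ┃ ┃                                 
                 ┃ ┃5   G   ·       L ─ ·            
                 ┗━┃        │                        
                   ┃6       ·                        


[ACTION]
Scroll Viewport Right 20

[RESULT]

                                                     
                                                     
                                                     
   ┏━━━━━━━━━━━━━━━━━━━━━━━┓                         
   ┃ CheckboxTree          ┃                         
   ┠─┏━━━━━━━━━━━━━━━━━━━━━━━━━━━━━━━━━━━━━┓         
   ┃>┃ CircuitBoard                        ┃         
   ┃ ┠─────────────────────────────────────┨         
   ┃ ┃   0 1 2 3 4 5                       ┃         
   ┃ ┃0  [.]              ·                ┃         
   ┃ ┃                    │                ┃         
   ┃ ┃1                   ·                ┃         
   ┃ ┃                                     ┃         
   ┃ ┃2       ·               S            ┃         
   ┃ ┃        │               │            ┃         
   ┃ ┃3       G               ·            ┃         
   ┃ ┃                                     ┃         
   ┃ ┃4                                    ┃         
   ┃ ┃                                     ┃         
   ┃ ┃5   G   ·       L ─ ·                ┃         
   ┗━┃        │                            ┃         
     ┃6       ·                            ┃         


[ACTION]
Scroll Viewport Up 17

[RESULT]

                                                     
                                                     
                                                     
                                                     
                                                     
                                                     
   ┏━━━━━━━━━━━━━━━━━━━━━━━┓                         
   ┃ CheckboxTree          ┃                         
   ┠─┏━━━━━━━━━━━━━━━━━━━━━━━━━━━━━━━━━━━━━┓         
   ┃>┃ CircuitBoard                        ┃         
   ┃ ┠─────────────────────────────────────┨         
   ┃ ┃   0 1 2 3 4 5                       ┃         
   ┃ ┃0  [.]              ·                ┃         
   ┃ ┃                    │                ┃         
   ┃ ┃1                   ·                ┃         
   ┃ ┃                                     ┃         
   ┃ ┃2       ·               S            ┃         
   ┃ ┃        │               │            ┃         
   ┃ ┃3       G               ·            ┃         
   ┃ ┃                                     ┃         
   ┃ ┃4                                    ┃         
   ┃ ┃                                     ┃         


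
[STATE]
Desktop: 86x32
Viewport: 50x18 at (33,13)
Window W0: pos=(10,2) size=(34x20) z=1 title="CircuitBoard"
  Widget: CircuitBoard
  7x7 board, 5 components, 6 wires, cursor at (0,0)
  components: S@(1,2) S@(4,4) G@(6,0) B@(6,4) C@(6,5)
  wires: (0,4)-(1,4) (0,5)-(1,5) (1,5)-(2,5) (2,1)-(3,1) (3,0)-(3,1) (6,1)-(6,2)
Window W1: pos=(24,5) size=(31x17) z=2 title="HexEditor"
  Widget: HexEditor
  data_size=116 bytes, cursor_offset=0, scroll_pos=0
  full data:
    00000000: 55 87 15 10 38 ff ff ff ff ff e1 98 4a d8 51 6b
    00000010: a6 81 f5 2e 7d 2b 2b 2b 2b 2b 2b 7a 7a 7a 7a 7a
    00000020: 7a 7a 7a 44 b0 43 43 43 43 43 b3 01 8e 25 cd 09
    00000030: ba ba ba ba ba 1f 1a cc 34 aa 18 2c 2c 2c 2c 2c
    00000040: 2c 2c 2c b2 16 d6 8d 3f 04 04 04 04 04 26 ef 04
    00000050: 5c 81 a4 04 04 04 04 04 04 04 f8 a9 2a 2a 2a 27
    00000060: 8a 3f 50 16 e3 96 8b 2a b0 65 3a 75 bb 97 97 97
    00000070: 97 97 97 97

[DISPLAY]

  5c 81 a4 04 04 04 0┃                            
  8a 3f 50 16 e3 96 8┃                            
  97 97 97 97        ┃                            
                     ┃                            
                     ┃                            
                     ┃                            
                     ┃                            
                     ┃                            
━━━━━━━━━━━━━━━━━━━━━┛                            
                                                  
                                                  
                                                  
                                                  
                                                  
                                                  
                                                  
                                                  
                                                  


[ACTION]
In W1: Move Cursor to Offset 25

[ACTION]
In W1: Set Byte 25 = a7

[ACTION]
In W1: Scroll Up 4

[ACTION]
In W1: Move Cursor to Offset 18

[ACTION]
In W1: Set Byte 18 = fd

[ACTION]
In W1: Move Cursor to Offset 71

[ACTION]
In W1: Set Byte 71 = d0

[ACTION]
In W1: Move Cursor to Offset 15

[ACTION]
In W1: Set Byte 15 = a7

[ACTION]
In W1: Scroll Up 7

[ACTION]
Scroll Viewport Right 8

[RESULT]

c 81 a4 04 04 04 0┃                               
a 3f 50 16 e3 96 8┃                               
7 97 97 97        ┃                               
                  ┃                               
                  ┃                               
                  ┃                               
                  ┃                               
                  ┃                               
━━━━━━━━━━━━━━━━━━┛                               
                                                  
                                                  
                                                  
                                                  
                                                  
                                                  
                                                  
                                                  
                                                  


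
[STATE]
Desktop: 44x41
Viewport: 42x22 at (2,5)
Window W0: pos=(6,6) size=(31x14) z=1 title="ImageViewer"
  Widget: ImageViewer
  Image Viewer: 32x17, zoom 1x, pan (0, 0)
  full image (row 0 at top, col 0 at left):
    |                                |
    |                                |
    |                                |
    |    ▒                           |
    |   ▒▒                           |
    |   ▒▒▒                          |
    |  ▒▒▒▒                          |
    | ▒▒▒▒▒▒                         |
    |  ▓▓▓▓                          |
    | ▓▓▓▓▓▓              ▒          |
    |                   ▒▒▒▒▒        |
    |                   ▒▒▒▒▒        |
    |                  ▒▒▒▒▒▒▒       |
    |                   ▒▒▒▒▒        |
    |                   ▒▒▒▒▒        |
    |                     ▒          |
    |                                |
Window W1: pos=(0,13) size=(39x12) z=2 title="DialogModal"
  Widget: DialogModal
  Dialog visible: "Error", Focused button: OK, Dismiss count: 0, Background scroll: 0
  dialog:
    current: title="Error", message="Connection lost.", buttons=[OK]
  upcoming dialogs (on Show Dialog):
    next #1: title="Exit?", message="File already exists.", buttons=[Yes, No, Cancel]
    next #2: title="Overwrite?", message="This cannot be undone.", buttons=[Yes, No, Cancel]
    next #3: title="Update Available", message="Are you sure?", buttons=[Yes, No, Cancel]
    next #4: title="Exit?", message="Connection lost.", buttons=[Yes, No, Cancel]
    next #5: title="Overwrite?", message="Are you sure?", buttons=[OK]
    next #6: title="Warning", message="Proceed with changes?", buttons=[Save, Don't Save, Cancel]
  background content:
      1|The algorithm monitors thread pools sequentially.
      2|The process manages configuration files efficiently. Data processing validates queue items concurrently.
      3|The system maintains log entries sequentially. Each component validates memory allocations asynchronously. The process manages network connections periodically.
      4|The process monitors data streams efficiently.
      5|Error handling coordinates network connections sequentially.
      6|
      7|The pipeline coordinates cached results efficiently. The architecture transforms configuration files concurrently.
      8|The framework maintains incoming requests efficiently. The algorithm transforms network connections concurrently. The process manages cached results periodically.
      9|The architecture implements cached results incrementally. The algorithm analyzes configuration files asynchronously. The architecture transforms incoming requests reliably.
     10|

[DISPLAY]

                                          
    ┏━━━━━━━━━━━━━━━━━━━━━━━━━━━━━┓       
    ┃ ImageViewer                 ┃       
    ┠─────────────────────────────┨       
    ┃                             ┃       
    ┃                             ┃       
    ┃                             ┃       
    ┃    ▒                        ┃       
━━━━━━━━━━━━━━━━━━━━━━━━━━━━━━━━━━━━┓     
DialogModal                         ┃     
────────────────────────────────────┨     
he algorithm monitors thread pools s┃     
he proc┌──────────────────┐ation fil┃     
he syst│      Error       │ries sequ┃     
he proc│ Connection lost. │reams eff┃     
rror ha│       [OK]       │etwork co┃     
       └──────────────────┘         ┃     
he pipeline coordinates cached resul┃     
he framework maintains incoming requ┃     
━━━━━━━━━━━━━━━━━━━━━━━━━━━━━━━━━━━━┛     
                                          
                                          


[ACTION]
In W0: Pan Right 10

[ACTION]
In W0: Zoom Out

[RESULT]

                                          
    ┏━━━━━━━━━━━━━━━━━━━━━━━━━━━━━┓       
    ┃ ImageViewer                 ┃       
    ┠─────────────────────────────┨       
    ┃                             ┃       
    ┃                             ┃       
    ┃                             ┃       
    ┃                             ┃       
━━━━━━━━━━━━━━━━━━━━━━━━━━━━━━━━━━━━┓     
DialogModal                         ┃     
────────────────────────────────────┨     
he algorithm monitors thread pools s┃     
he proc┌──────────────────┐ation fil┃     
he syst│      Error       │ries sequ┃     
he proc│ Connection lost. │reams eff┃     
rror ha│       [OK]       │etwork co┃     
       └──────────────────┘         ┃     
he pipeline coordinates cached resul┃     
he framework maintains incoming requ┃     
━━━━━━━━━━━━━━━━━━━━━━━━━━━━━━━━━━━━┛     
                                          
                                          


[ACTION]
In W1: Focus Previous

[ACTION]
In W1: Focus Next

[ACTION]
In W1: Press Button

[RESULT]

                                          
    ┏━━━━━━━━━━━━━━━━━━━━━━━━━━━━━┓       
    ┃ ImageViewer                 ┃       
    ┠─────────────────────────────┨       
    ┃                             ┃       
    ┃                             ┃       
    ┃                             ┃       
    ┃                             ┃       
━━━━━━━━━━━━━━━━━━━━━━━━━━━━━━━━━━━━┓     
DialogModal                         ┃     
────────────────────────────────────┨     
he algorithm monitors thread pools s┃     
he process manages configuration fil┃     
he system maintains log entries sequ┃     
he process monitors data streams eff┃     
rror handling coordinates network co┃     
                                    ┃     
he pipeline coordinates cached resul┃     
he framework maintains incoming requ┃     
━━━━━━━━━━━━━━━━━━━━━━━━━━━━━━━━━━━━┛     
                                          
                                          
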